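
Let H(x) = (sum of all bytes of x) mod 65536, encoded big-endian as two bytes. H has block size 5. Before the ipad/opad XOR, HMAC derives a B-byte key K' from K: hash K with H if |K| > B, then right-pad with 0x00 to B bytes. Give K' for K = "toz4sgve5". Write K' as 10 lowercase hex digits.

|K| = 9 > B = 5, so first hash the key.
H(K): sum = 116+111+122+52+115+103+118+101+53 = 891 → 03 7b.
Zero-pad H(K) = 03 7b to 5 bytes: K' = 03 7b 00 00 00.

037b000000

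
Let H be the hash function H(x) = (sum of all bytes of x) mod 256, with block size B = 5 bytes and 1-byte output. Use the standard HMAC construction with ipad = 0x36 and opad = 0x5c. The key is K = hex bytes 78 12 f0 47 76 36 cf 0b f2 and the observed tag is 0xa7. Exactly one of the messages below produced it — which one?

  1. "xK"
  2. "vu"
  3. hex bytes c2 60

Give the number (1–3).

Key hex bytes 78 12 f0 47 76 36 cf 0b f2 is 9 bytes > B = 5, so hash it first: H(key) = 39, then zero-pad to 5 bytes: K' = 39 00 00 00 00.
K' ⊕ ipad = 0f 36 36 36 36; K' ⊕ opad = 65 5c 5c 5c 5c.
m1: inner = H(0f 36 36 36 36 78 4b) = aa; tag = H(65 5c 5c 5c 5c aa) = 7f
m2: inner = H(0f 36 36 36 36 76 75) = d2; tag = H(65 5c 5c 5c 5c d2) = a7 ← matches
m3: inner = H(0f 36 36 36 36 c2 60) = 09; tag = H(65 5c 5c 5c 5c 09) = de

2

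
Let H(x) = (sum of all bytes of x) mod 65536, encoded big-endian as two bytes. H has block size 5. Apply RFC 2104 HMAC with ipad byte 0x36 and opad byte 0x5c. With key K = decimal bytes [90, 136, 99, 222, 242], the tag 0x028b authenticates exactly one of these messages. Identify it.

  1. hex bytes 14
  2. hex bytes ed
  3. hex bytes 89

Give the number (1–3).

Key decimal bytes [90, 136, 99, 222, 242] = 5a 88 63 de f2 is exactly B = 5 bytes: K' = 5a 88 63 de f2.
K' ⊕ ipad = 6c be 55 e8 c4; K' ⊕ opad = 06 d4 3f 82 ae.
m1: inner = H(6c be 55 e8 c4 14) = 03 3f; tag = H(06 d4 3f 82 ae 03 3f) = 028b ← matches
m2: inner = H(6c be 55 e8 c4 ed) = 04 18; tag = H(06 d4 3f 82 ae 04 18) = 0265
m3: inner = H(6c be 55 e8 c4 89) = 03 b4; tag = H(06 d4 3f 82 ae 03 b4) = 0300

1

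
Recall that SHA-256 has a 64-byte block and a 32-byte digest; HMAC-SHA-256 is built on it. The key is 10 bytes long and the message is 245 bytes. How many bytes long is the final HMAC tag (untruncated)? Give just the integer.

32

The tag is one SHA-256 digest: 32 bytes.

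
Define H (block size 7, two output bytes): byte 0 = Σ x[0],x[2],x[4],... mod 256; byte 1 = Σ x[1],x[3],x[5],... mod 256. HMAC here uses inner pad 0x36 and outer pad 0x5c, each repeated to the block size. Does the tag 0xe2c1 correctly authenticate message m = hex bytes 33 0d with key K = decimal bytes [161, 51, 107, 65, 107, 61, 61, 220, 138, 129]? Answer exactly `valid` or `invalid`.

Key decimal bytes [161, 51, 107, 65, 107, 61, 61, 220, 138, 129] = a1 33 6b 41 6b 3d 3d dc 8a 81 is 10 bytes > B = 7, so hash it first: H(key) = 3e 0e, then zero-pad to 7 bytes: K' = 3e 0e 00 00 00 00 00.
K' ⊕ ipad = 08 38 36 36 36 36 36; K' ⊕ opad = 62 52 5c 5c 5c 5c 5c.
Inner hash: even-index sum = 183 mod 256 = 183; odd-index sum = 215 mod 256 = 215 → b7 d7.
Outer hash (recomputed tag): even-index sum = 589 mod 256 = 77; odd-index sum = 449 mod 256 = 193 → 4d c1.
Recomputed tag = 4dc1; claimed = e2c1 → mismatch.

invalid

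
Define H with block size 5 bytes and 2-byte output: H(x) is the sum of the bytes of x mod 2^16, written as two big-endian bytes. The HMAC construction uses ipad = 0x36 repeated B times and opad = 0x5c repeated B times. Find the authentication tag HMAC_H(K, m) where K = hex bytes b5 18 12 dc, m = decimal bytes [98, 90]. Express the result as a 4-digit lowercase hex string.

Key hex bytes b5 18 12 dc is 4 bytes ≤ B = 5; zero-pad to 5 bytes: K' = b5 18 12 dc 00.
K' ⊕ ipad = 83 2e 24 ea 36.  K' ⊕ opad = e9 44 4e 80 5c.
Inner input = (K'⊕ipad) ∥ m = 83 2e 24 ea 36 ∥ 62 5a.
Inner hash: sum = 131+46+36+234+54+98+90 = 689 → 02 b1.
Outer input = (K'⊕opad) ∥ inner = e9 44 4e 80 5c ∥ 02 b1.
Outer hash (tag): sum = 233+68+78+128+92+2+177 = 778 → 03 0a.

030a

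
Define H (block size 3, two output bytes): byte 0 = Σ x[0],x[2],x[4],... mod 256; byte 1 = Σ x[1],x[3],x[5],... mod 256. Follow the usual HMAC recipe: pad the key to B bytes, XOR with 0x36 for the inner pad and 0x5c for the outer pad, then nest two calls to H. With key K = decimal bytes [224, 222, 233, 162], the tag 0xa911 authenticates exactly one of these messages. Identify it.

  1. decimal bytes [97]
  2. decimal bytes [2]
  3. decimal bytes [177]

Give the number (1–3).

2

Key decimal bytes [224, 222, 233, 162] = e0 de e9 a2 is 4 bytes > B = 3, so hash it first: H(key) = c9 80, then zero-pad to 3 bytes: K' = c9 80 00.
K' ⊕ ipad = ff b6 36; K' ⊕ opad = 95 dc 5c.
m1: inner = H(ff b6 36 61) = 35 17; tag = H(95 dc 5c 35 17) = 0811
m2: inner = H(ff b6 36 02) = 35 b8; tag = H(95 dc 5c 35 b8) = a911 ← matches
m3: inner = H(ff b6 36 b1) = 35 67; tag = H(95 dc 5c 35 67) = 5811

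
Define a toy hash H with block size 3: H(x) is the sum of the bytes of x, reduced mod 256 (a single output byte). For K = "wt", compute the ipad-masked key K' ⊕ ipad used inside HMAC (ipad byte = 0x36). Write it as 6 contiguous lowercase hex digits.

414236

Key "wt" = 77 74 is 2 bytes ≤ B = 3; zero-pad to 3 bytes: K' = 77 74 00.
XOR each byte with 0x36: 77⊕36=41, 74⊕36=42, 00⊕36=36.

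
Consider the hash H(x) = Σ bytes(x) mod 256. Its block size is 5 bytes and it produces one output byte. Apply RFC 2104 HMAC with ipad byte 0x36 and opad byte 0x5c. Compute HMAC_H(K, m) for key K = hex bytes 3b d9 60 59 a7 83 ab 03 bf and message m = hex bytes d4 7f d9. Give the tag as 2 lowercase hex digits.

fe

Key hex bytes 3b d9 60 59 a7 83 ab 03 bf is 9 bytes > B = 5, so hash it first: H(key) = 64, then zero-pad to 5 bytes: K' = 64 00 00 00 00.
K' ⊕ ipad = 52 36 36 36 36.  K' ⊕ opad = 38 5c 5c 5c 5c.
Inner input = (K'⊕ipad) ∥ m = 52 36 36 36 36 ∥ d4 7f d9.
Inner hash: sum = 82+54+54+54+54+212+127+217 = 854; mod 256 = 86 → 56.
Outer input = (K'⊕opad) ∥ inner = 38 5c 5c 5c 5c ∥ 56.
Outer hash (tag): sum = 56+92+92+92+92+86 = 510; mod 256 = 254 → fe.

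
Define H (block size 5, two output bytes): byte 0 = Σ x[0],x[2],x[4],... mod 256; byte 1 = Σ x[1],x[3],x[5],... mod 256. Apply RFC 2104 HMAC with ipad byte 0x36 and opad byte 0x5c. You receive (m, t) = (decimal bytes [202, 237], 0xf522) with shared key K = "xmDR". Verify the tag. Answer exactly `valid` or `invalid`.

invalid

Key "xmDR" = 78 6d 44 52 is 4 bytes ≤ B = 5; zero-pad to 5 bytes: K' = 78 6d 44 52 00.
K' ⊕ ipad = 4e 5b 72 64 36; K' ⊕ opad = 24 31 18 0e 5c.
Inner hash: even-index sum = 483 mod 256 = 227; odd-index sum = 393 mod 256 = 137 → e3 89.
Outer hash (recomputed tag): even-index sum = 289 mod 256 = 33; odd-index sum = 290 mod 256 = 34 → 21 22.
Recomputed tag = 2122; claimed = f522 → mismatch.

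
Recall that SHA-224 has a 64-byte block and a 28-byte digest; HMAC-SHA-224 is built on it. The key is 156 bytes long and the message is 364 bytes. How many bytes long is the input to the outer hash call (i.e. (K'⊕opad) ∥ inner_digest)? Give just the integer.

92

Key is 156 > 64 bytes, so it is hashed to 28 bytes then zero-padded to 64: |K'| = 64.
Outer input = (K'⊕opad) ∥ H(inner) → 64 + 28 = 92 bytes.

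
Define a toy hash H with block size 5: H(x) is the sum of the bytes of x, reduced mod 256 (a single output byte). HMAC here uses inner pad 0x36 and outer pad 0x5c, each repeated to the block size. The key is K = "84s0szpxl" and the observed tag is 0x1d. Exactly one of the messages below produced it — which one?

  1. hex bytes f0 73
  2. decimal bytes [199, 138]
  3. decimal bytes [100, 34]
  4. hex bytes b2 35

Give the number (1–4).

1

Key "84s0szpxl" = 38 34 73 30 73 7a 70 78 6c is 9 bytes > B = 5, so hash it first: H(key) = 50, then zero-pad to 5 bytes: K' = 50 00 00 00 00.
K' ⊕ ipad = 66 36 36 36 36; K' ⊕ opad = 0c 5c 5c 5c 5c.
m1: inner = H(66 36 36 36 36 f0 73) = a1; tag = H(0c 5c 5c 5c 5c a1) = 1d ← matches
m2: inner = H(66 36 36 36 36 c7 8a) = 8f; tag = H(0c 5c 5c 5c 5c 8f) = 0b
m3: inner = H(66 36 36 36 36 64 22) = c4; tag = H(0c 5c 5c 5c 5c c4) = 40
m4: inner = H(66 36 36 36 36 b2 35) = 25; tag = H(0c 5c 5c 5c 5c 25) = a1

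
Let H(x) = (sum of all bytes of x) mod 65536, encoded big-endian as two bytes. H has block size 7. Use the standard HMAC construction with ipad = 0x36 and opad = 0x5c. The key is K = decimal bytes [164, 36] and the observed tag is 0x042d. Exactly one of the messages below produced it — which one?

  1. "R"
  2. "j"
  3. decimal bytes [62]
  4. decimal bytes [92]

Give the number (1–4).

3

Key decimal bytes [164, 36] = a4 24 is 2 bytes ≤ B = 7; zero-pad to 7 bytes: K' = a4 24 00 00 00 00 00.
K' ⊕ ipad = 92 12 36 36 36 36 36; K' ⊕ opad = f8 78 5c 5c 5c 5c 5c.
m1: inner = H(92 12 36 36 36 36 36 52) = 02 04; tag = H(f8 78 5c 5c 5c 5c 5c 02 04) = 0342
m2: inner = H(92 12 36 36 36 36 36 6a) = 02 1c; tag = H(f8 78 5c 5c 5c 5c 5c 02 1c) = 035a
m3: inner = H(92 12 36 36 36 36 36 3e) = 01 f0; tag = H(f8 78 5c 5c 5c 5c 5c 01 f0) = 042d ← matches
m4: inner = H(92 12 36 36 36 36 36 5c) = 02 0e; tag = H(f8 78 5c 5c 5c 5c 5c 02 0e) = 034c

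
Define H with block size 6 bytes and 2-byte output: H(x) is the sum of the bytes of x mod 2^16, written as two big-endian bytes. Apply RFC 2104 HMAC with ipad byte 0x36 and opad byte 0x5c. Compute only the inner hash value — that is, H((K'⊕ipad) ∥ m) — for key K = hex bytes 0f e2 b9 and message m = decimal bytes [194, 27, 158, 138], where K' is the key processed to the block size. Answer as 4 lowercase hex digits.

Key hex bytes 0f e2 b9 is 3 bytes ≤ B = 6; zero-pad to 6 bytes: K' = 0f e2 b9 00 00 00.
K' ⊕ ipad = 39 d4 8f 36 36 36.
Inner input = 39 d4 8f 36 36 36 ∥ c2 1b 9e 8a.
Inner hash: sum = 57+212+143+54+54+54+194+27+158+138 = 1091 → 04 43.

0443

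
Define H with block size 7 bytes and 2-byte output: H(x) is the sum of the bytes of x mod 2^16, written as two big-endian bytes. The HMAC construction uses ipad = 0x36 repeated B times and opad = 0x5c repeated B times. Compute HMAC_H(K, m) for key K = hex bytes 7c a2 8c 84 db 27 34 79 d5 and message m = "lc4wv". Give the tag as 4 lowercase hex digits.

Key hex bytes 7c a2 8c 84 db 27 34 79 d5 is 9 bytes > B = 7, so hash it first: H(key) = 04 b2, then zero-pad to 7 bytes: K' = 04 b2 00 00 00 00 00.
K' ⊕ ipad = 32 84 36 36 36 36 36.  K' ⊕ opad = 58 ee 5c 5c 5c 5c 5c.
Inner input = (K'⊕ipad) ∥ m = 32 84 36 36 36 36 36 ∥ 6c 63 34 77 76.
Inner hash: sum = 50+132+54+54+54+54+54+108+99+52+119+118 = 948 → 03 b4.
Outer input = (K'⊕opad) ∥ inner = 58 ee 5c 5c 5c 5c 5c ∥ 03 b4.
Outer hash (tag): sum = 88+238+92+92+92+92+92+3+180 = 969 → 03 c9.

03c9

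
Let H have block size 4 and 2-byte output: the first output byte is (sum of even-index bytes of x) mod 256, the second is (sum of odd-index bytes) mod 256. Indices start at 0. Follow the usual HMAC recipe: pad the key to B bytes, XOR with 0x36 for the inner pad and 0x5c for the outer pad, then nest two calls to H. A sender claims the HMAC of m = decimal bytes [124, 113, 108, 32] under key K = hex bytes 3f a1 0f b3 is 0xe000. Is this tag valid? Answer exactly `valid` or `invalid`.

invalid

Key hex bytes 3f a1 0f b3 is exactly B = 4 bytes: K' = 3f a1 0f b3.
K' ⊕ ipad = 09 97 39 85; K' ⊕ opad = 63 fd 53 ef.
Inner hash: even-index sum = 298 mod 256 = 42; odd-index sum = 429 mod 256 = 173 → 2a ad.
Outer hash (recomputed tag): even-index sum = 224 mod 256 = 224; odd-index sum = 665 mod 256 = 153 → e0 99.
Recomputed tag = e099; claimed = e000 → mismatch.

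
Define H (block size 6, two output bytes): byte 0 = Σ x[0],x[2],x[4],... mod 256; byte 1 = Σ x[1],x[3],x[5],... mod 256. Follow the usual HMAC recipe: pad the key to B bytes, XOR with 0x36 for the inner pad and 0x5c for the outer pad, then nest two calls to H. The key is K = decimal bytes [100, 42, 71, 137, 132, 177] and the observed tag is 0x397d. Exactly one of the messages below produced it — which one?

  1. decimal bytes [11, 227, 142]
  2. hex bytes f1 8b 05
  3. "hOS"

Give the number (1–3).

Key decimal bytes [100, 42, 71, 137, 132, 177] = 64 2a 47 89 84 b1 is exactly B = 6 bytes: K' = 64 2a 47 89 84 b1.
K' ⊕ ipad = 52 1c 71 bf b2 87; K' ⊕ opad = 38 76 1b d5 d8 ed.
m1: inner = H(52 1c 71 bf b2 87 0b e3 8e) = 0e 45; tag = H(38 76 1b d5 d8 ed 0e 45) = 397d ← matches
m2: inner = H(52 1c 71 bf b2 87 f1 8b 05) = 6b ed; tag = H(38 76 1b d5 d8 ed 6b ed) = 9625
m3: inner = H(52 1c 71 bf b2 87 68 4f 53) = 30 b1; tag = H(38 76 1b d5 d8 ed 30 b1) = 5be9

1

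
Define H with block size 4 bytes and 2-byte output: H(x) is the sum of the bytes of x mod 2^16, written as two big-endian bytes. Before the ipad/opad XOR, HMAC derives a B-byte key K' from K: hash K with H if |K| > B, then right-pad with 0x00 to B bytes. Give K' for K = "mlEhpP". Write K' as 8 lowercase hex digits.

|K| = 6 > B = 4, so first hash the key.
H(K): sum = 109+108+69+104+112+80 = 582 → 02 46.
Zero-pad H(K) = 02 46 to 4 bytes: K' = 02 46 00 00.

02460000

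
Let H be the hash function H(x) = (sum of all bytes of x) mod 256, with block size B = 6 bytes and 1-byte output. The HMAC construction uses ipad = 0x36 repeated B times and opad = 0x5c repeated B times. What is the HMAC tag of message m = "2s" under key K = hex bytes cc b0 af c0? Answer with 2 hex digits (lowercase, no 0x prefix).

Key hex bytes cc b0 af c0 is 4 bytes ≤ B = 6; zero-pad to 6 bytes: K' = cc b0 af c0 00 00.
K' ⊕ ipad = fa 86 99 f6 36 36.  K' ⊕ opad = 90 ec f3 9c 5c 5c.
Inner input = (K'⊕ipad) ∥ m = fa 86 99 f6 36 36 ∥ 32 73.
Inner hash: sum = 250+134+153+246+54+54+50+115 = 1056; mod 256 = 32 → 20.
Outer input = (K'⊕opad) ∥ inner = 90 ec f3 9c 5c 5c ∥ 20.
Outer hash (tag): sum = 144+236+243+156+92+92+32 = 995; mod 256 = 227 → e3.

e3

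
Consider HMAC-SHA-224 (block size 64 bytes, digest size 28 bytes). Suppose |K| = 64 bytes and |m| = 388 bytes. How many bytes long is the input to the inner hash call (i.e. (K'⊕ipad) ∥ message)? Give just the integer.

452

Key is 64 ≤ 64 bytes, zero-padded: |K'| = 64.
Inner input = (K'⊕ipad) ∥ m → 64 + 388 = 452 bytes.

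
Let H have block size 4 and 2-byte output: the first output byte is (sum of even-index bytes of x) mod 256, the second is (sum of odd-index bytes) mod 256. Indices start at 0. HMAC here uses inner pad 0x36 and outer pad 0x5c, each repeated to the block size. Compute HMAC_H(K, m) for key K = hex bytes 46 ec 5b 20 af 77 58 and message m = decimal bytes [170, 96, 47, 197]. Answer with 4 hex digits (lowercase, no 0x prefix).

fd4b

Key hex bytes 46 ec 5b 20 af 77 58 is 7 bytes > B = 4, so hash it first: H(key) = a8 83, then zero-pad to 4 bytes: K' = a8 83 00 00.
K' ⊕ ipad = 9e b5 36 36.  K' ⊕ opad = f4 df 5c 5c.
Inner input = (K'⊕ipad) ∥ m = 9e b5 36 36 ∥ aa 60 2f c5.
Inner hash: even-index sum = 429 mod 256 = 173; odd-index sum = 528 mod 256 = 16 → ad 10.
Outer input = (K'⊕opad) ∥ inner = f4 df 5c 5c ∥ ad 10.
Outer hash (tag): even-index sum = 509 mod 256 = 253; odd-index sum = 331 mod 256 = 75 → fd 4b.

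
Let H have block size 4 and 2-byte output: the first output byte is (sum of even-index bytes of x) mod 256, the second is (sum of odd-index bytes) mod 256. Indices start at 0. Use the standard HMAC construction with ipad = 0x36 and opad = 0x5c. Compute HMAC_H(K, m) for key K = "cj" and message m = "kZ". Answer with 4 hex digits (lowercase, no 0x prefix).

917e

Key "cj" = 63 6a is 2 bytes ≤ B = 4; zero-pad to 4 bytes: K' = 63 6a 00 00.
K' ⊕ ipad = 55 5c 36 36.  K' ⊕ opad = 3f 36 5c 5c.
Inner input = (K'⊕ipad) ∥ m = 55 5c 36 36 ∥ 6b 5a.
Inner hash: even-index sum = 246 mod 256 = 246; odd-index sum = 236 mod 256 = 236 → f6 ec.
Outer input = (K'⊕opad) ∥ inner = 3f 36 5c 5c ∥ f6 ec.
Outer hash (tag): even-index sum = 401 mod 256 = 145; odd-index sum = 382 mod 256 = 126 → 91 7e.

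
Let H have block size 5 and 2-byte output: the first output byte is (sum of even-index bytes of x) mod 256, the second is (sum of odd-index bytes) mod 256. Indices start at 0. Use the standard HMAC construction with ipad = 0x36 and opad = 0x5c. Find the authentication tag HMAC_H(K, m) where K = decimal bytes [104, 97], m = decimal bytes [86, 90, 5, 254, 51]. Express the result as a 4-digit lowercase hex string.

07bb

Key decimal bytes [104, 97] = 68 61 is 2 bytes ≤ B = 5; zero-pad to 5 bytes: K' = 68 61 00 00 00.
K' ⊕ ipad = 5e 57 36 36 36.  K' ⊕ opad = 34 3d 5c 5c 5c.
Inner input = (K'⊕ipad) ∥ m = 5e 57 36 36 36 ∥ 56 5a 05 fe 33.
Inner hash: even-index sum = 546 mod 256 = 34; odd-index sum = 283 mod 256 = 27 → 22 1b.
Outer input = (K'⊕opad) ∥ inner = 34 3d 5c 5c 5c ∥ 22 1b.
Outer hash (tag): even-index sum = 263 mod 256 = 7; odd-index sum = 187 mod 256 = 187 → 07 bb.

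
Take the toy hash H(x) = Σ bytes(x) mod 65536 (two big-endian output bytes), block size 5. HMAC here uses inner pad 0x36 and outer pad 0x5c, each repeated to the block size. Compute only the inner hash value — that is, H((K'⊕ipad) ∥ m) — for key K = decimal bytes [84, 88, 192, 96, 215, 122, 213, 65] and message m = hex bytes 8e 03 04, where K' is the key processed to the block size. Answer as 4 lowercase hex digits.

016e

Key decimal bytes [84, 88, 192, 96, 215, 122, 213, 65] = 54 58 c0 60 d7 7a d5 41 is 8 bytes > B = 5, so hash it first: H(key) = 04 33, then zero-pad to 5 bytes: K' = 04 33 00 00 00.
K' ⊕ ipad = 32 05 36 36 36.
Inner input = 32 05 36 36 36 ∥ 8e 03 04.
Inner hash: sum = 50+5+54+54+54+142+3+4 = 366 → 01 6e.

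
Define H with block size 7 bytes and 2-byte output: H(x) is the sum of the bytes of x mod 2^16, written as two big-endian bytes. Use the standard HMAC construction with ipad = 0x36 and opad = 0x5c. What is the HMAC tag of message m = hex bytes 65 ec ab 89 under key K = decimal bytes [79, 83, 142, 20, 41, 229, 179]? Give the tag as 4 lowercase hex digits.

Key decimal bytes [79, 83, 142, 20, 41, 229, 179] = 4f 53 8e 14 29 e5 b3 is exactly B = 7 bytes: K' = 4f 53 8e 14 29 e5 b3.
K' ⊕ ipad = 79 65 b8 22 1f d3 85.  K' ⊕ opad = 13 0f d2 48 75 b9 ef.
Inner input = (K'⊕ipad) ∥ m = 79 65 b8 22 1f d3 85 ∥ 65 ec ab 89.
Inner hash: sum = 121+101+184+34+31+211+133+101+236+171+137 = 1460 → 05 b4.
Outer input = (K'⊕opad) ∥ inner = 13 0f d2 48 75 b9 ef ∥ 05 b4.
Outer hash (tag): sum = 19+15+210+72+117+185+239+5+180 = 1042 → 04 12.

0412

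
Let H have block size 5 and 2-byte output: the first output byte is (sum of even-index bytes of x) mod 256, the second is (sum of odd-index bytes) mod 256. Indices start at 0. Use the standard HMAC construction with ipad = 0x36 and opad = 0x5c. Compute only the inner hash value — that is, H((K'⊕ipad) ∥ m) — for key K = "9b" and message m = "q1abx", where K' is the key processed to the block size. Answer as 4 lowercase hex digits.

0ed4

Key "9b" = 39 62 is 2 bytes ≤ B = 5; zero-pad to 5 bytes: K' = 39 62 00 00 00.
K' ⊕ ipad = 0f 54 36 36 36.
Inner input = 0f 54 36 36 36 ∥ 71 31 61 62 78.
Inner hash: even-index sum = 270 mod 256 = 14; odd-index sum = 468 mod 256 = 212 → 0e d4.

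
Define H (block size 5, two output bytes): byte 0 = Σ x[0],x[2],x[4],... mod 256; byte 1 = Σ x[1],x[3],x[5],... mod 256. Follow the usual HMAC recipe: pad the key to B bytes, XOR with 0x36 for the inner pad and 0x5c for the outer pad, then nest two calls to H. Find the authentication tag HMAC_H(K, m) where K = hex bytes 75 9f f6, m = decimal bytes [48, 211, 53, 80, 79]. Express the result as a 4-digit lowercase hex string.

c27b

Key hex bytes 75 9f f6 is 3 bytes ≤ B = 5; zero-pad to 5 bytes: K' = 75 9f f6 00 00.
K' ⊕ ipad = 43 a9 c0 36 36.  K' ⊕ opad = 29 c3 aa 5c 5c.
Inner input = (K'⊕ipad) ∥ m = 43 a9 c0 36 36 ∥ 30 d3 35 50 4f.
Inner hash: even-index sum = 604 mod 256 = 92; odd-index sum = 403 mod 256 = 147 → 5c 93.
Outer input = (K'⊕opad) ∥ inner = 29 c3 aa 5c 5c ∥ 5c 93.
Outer hash (tag): even-index sum = 450 mod 256 = 194; odd-index sum = 379 mod 256 = 123 → c2 7b.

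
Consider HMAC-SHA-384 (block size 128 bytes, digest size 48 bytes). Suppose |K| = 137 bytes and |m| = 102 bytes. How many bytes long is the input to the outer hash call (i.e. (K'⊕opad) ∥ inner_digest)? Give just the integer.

176

Key is 137 > 128 bytes, so it is hashed to 48 bytes then zero-padded to 128: |K'| = 128.
Outer input = (K'⊕opad) ∥ H(inner) → 128 + 48 = 176 bytes.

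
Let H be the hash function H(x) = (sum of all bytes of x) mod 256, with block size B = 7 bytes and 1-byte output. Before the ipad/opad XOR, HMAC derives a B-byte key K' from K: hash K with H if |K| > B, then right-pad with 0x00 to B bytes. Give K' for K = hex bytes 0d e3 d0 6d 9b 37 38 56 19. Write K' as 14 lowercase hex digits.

|K| = 9 > B = 7, so first hash the key.
H(K): sum = 13+227+208+109+155+55+56+86+25 = 934; mod 256 = 166 → a6.
Zero-pad H(K) = a6 to 7 bytes: K' = a6 00 00 00 00 00 00.

a6000000000000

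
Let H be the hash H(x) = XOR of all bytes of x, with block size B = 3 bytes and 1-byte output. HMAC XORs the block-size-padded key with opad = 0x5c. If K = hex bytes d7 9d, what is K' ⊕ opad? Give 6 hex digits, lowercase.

Key hex bytes d7 9d is 2 bytes ≤ B = 3; zero-pad to 3 bytes: K' = d7 9d 00.
XOR each byte with 0x5c: d7⊕5c=8b, 9d⊕5c=c1, 00⊕5c=5c.

8bc15c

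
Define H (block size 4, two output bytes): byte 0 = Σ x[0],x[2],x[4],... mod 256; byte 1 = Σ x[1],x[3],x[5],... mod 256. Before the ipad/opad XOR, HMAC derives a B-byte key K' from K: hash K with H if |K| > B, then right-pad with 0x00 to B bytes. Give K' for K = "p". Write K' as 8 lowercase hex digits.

Key "p" = 70 is 1 byte ≤ B = 4; zero-pad to 4 bytes: K' = 70 00 00 00.

70000000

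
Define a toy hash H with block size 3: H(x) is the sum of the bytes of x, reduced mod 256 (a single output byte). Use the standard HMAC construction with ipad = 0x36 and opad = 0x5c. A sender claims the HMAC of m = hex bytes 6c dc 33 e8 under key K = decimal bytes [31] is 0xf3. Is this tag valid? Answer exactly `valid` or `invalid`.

Key decimal bytes [31] = 1f is 1 byte ≤ B = 3; zero-pad to 3 bytes: K' = 1f 00 00.
K' ⊕ ipad = 29 36 36; K' ⊕ opad = 43 5c 5c.
Inner hash: sum = 41+54+54+108+220+51+232 = 760; mod 256 = 248 → f8.
Outer hash (recomputed tag): sum = 67+92+92+248 = 499; mod 256 = 243 → f3.
Recomputed tag = f3; claimed = f3 → match.

valid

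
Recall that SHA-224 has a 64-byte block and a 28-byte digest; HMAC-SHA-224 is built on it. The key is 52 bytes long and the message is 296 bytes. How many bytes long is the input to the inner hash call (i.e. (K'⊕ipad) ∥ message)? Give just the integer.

Key is 52 ≤ 64 bytes, zero-padded: |K'| = 64.
Inner input = (K'⊕ipad) ∥ m → 64 + 296 = 360 bytes.

360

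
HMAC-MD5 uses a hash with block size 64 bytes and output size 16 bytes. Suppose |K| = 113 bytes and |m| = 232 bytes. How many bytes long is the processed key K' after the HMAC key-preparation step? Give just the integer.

64

Key is 113 > 64 bytes, so it is hashed to 16 bytes then zero-padded to 64: |K'| = 64.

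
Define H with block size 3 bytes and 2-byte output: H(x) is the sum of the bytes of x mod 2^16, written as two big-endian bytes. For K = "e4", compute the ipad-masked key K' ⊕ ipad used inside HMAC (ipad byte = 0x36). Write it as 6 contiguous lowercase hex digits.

Key "e4" = 65 34 is 2 bytes ≤ B = 3; zero-pad to 3 bytes: K' = 65 34 00.
XOR each byte with 0x36: 65⊕36=53, 34⊕36=02, 00⊕36=36.

530236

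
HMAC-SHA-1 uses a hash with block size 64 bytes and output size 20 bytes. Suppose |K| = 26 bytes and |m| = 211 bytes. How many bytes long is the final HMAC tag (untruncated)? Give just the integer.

20

The tag is one SHA-1 digest: 20 bytes.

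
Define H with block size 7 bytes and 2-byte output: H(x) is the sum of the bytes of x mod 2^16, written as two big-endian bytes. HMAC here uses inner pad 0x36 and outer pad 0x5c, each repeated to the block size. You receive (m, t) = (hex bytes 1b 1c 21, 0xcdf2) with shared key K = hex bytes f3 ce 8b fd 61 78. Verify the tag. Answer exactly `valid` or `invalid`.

invalid

Key hex bytes f3 ce 8b fd 61 78 is 6 bytes ≤ B = 7; zero-pad to 7 bytes: K' = f3 ce 8b fd 61 78 00.
K' ⊕ ipad = c5 f8 bd cb 57 4e 36; K' ⊕ opad = af 92 d7 a1 3d 24 5c.
Inner hash: sum = 197+248+189+203+87+78+54+27+28+33 = 1144 → 04 78.
Outer hash (recomputed tag): sum = 175+146+215+161+61+36+92+4+120 = 1010 → 03 f2.
Recomputed tag = 03f2; claimed = cdf2 → mismatch.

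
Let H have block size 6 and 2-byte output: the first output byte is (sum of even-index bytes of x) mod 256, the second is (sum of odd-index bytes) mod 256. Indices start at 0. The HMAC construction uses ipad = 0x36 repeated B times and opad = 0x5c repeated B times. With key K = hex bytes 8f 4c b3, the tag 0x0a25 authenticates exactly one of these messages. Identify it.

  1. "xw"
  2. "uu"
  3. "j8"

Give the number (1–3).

1

Key hex bytes 8f 4c b3 is 3 bytes ≤ B = 6; zero-pad to 6 bytes: K' = 8f 4c b3 00 00 00.
K' ⊕ ipad = b9 7a 85 36 36 36; K' ⊕ opad = d3 10 ef 5c 5c 5c.
m1: inner = H(b9 7a 85 36 36 36 78 77) = ec 5d; tag = H(d3 10 ef 5c 5c 5c ec 5d) = 0a25 ← matches
m2: inner = H(b9 7a 85 36 36 36 75 75) = e9 5b; tag = H(d3 10 ef 5c 5c 5c e9 5b) = 0723
m3: inner = H(b9 7a 85 36 36 36 6a 38) = de 1e; tag = H(d3 10 ef 5c 5c 5c de 1e) = fce6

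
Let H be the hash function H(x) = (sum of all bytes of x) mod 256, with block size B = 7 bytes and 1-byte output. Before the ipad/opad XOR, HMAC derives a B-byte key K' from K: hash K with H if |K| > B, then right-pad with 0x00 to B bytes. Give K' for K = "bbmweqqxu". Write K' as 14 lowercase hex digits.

|K| = 9 > B = 7, so first hash the key.
H(K): sum = 98+98+109+119+101+113+113+120+117 = 988; mod 256 = 220 → dc.
Zero-pad H(K) = dc to 7 bytes: K' = dc 00 00 00 00 00 00.

dc000000000000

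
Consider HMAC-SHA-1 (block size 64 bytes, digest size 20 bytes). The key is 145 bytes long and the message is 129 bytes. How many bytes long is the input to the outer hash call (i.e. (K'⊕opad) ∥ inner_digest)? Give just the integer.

84

Key is 145 > 64 bytes, so it is hashed to 20 bytes then zero-padded to 64: |K'| = 64.
Outer input = (K'⊕opad) ∥ H(inner) → 64 + 20 = 84 bytes.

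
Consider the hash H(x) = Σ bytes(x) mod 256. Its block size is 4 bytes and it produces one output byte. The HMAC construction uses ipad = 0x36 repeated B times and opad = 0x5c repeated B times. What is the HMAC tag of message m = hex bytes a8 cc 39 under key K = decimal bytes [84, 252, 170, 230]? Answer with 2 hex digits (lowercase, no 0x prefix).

Key decimal bytes [84, 252, 170, 230] = 54 fc aa e6 is exactly B = 4 bytes: K' = 54 fc aa e6.
K' ⊕ ipad = 62 ca 9c d0.  K' ⊕ opad = 08 a0 f6 ba.
Inner input = (K'⊕ipad) ∥ m = 62 ca 9c d0 ∥ a8 cc 39.
Inner hash: sum = 98+202+156+208+168+204+57 = 1093; mod 256 = 69 → 45.
Outer input = (K'⊕opad) ∥ inner = 08 a0 f6 ba ∥ 45.
Outer hash (tag): sum = 8+160+246+186+69 = 669; mod 256 = 157 → 9d.

9d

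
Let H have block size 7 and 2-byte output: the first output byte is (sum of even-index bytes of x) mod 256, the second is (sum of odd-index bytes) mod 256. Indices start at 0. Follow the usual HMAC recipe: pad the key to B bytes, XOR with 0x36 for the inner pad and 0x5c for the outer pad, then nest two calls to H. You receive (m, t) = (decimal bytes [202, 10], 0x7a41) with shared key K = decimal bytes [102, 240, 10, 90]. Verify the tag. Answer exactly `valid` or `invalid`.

invalid

Key decimal bytes [102, 240, 10, 90] = 66 f0 0a 5a is 4 bytes ≤ B = 7; zero-pad to 7 bytes: K' = 66 f0 0a 5a 00 00 00.
K' ⊕ ipad = 50 c6 3c 6c 36 36 36; K' ⊕ opad = 3a ac 56 06 5c 5c 5c.
Inner hash: even-index sum = 258 mod 256 = 2; odd-index sum = 562 mod 256 = 50 → 02 32.
Outer hash (recomputed tag): even-index sum = 378 mod 256 = 122; odd-index sum = 272 mod 256 = 16 → 7a 10.
Recomputed tag = 7a10; claimed = 7a41 → mismatch.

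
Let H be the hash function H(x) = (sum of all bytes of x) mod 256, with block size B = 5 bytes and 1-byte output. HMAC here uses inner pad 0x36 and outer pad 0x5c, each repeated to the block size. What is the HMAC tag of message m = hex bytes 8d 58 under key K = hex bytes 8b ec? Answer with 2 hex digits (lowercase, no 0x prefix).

Key hex bytes 8b ec is 2 bytes ≤ B = 5; zero-pad to 5 bytes: K' = 8b ec 00 00 00.
K' ⊕ ipad = bd da 36 36 36.  K' ⊕ opad = d7 b0 5c 5c 5c.
Inner input = (K'⊕ipad) ∥ m = bd da 36 36 36 ∥ 8d 58.
Inner hash: sum = 189+218+54+54+54+141+88 = 798; mod 256 = 30 → 1e.
Outer input = (K'⊕opad) ∥ inner = d7 b0 5c 5c 5c ∥ 1e.
Outer hash (tag): sum = 215+176+92+92+92+30 = 697; mod 256 = 185 → b9.

b9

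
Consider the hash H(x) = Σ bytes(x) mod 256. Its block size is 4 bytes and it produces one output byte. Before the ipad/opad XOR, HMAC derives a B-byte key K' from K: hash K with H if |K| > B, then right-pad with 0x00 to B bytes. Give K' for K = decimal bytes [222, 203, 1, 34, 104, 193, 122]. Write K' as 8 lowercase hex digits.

6f000000

|K| = 7 > B = 4, so first hash the key.
H(K): sum = 222+203+1+34+104+193+122 = 879; mod 256 = 111 → 6f.
Zero-pad H(K) = 6f to 4 bytes: K' = 6f 00 00 00.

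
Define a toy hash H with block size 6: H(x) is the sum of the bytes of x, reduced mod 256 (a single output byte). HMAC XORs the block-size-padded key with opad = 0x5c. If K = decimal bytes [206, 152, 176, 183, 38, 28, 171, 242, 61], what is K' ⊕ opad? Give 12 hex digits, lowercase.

Key decimal bytes [206, 152, 176, 183, 38, 28, 171, 242, 61] = ce 98 b0 b7 26 1c ab f2 3d is 9 bytes > B = 6, so hash it first: H(key) = e9, then zero-pad to 6 bytes: K' = e9 00 00 00 00 00.
XOR each byte with 0x5c: e9⊕5c=b5, 00⊕5c=5c, 00⊕5c=5c, 00⊕5c=5c, 00⊕5c=5c, 00⊕5c=5c.

b55c5c5c5c5c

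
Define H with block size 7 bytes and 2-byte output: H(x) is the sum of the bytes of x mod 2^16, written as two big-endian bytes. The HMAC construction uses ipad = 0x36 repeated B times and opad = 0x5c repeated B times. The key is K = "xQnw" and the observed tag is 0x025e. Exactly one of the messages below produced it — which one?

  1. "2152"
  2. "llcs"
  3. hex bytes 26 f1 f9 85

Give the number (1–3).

Key "xQnw" = 78 51 6e 77 is 4 bytes ≤ B = 7; zero-pad to 7 bytes: K' = 78 51 6e 77 00 00 00.
K' ⊕ ipad = 4e 67 58 41 36 36 36; K' ⊕ opad = 24 0d 32 2b 5c 5c 5c.
m1: inner = H(4e 67 58 41 36 36 36 32 31 35 32) = 02 ba; tag = H(24 0d 32 2b 5c 5c 5c 02 ba) = 025e ← matches
m2: inner = H(4e 67 58 41 36 36 36 6c 6c 63 73) = 03 9e; tag = H(24 0d 32 2b 5c 5c 5c 03 9e) = 0243
m3: inner = H(4e 67 58 41 36 36 36 26 f1 f9 85) = 04 85; tag = H(24 0d 32 2b 5c 5c 5c 04 85) = 022b

1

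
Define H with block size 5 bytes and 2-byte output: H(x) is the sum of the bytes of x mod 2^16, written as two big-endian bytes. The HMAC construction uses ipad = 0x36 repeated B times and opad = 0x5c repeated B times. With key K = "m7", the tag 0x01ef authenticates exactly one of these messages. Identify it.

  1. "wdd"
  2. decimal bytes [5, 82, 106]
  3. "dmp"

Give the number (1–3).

1

Key "m7" = 6d 37 is 2 bytes ≤ B = 5; zero-pad to 5 bytes: K' = 6d 37 00 00 00.
K' ⊕ ipad = 5b 01 36 36 36; K' ⊕ opad = 31 6b 5c 5c 5c.
m1: inner = H(5b 01 36 36 36 77 64 64) = 02 3d; tag = H(31 6b 5c 5c 5c 02 3d) = 01ef ← matches
m2: inner = H(5b 01 36 36 36 05 52 6a) = 01 bf; tag = H(31 6b 5c 5c 5c 01 bf) = 0270
m3: inner = H(5b 01 36 36 36 64 6d 70) = 02 3f; tag = H(31 6b 5c 5c 5c 02 3f) = 01f1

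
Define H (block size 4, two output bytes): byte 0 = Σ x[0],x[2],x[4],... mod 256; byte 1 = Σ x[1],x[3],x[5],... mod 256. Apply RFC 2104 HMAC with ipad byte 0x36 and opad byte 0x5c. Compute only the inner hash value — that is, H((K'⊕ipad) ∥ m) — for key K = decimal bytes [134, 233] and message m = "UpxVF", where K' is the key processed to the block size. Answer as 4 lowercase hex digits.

f9db

Key decimal bytes [134, 233] = 86 e9 is 2 bytes ≤ B = 4; zero-pad to 4 bytes: K' = 86 e9 00 00.
K' ⊕ ipad = b0 df 36 36.
Inner input = b0 df 36 36 ∥ 55 70 78 56 46.
Inner hash: even-index sum = 505 mod 256 = 249; odd-index sum = 475 mod 256 = 219 → f9 db.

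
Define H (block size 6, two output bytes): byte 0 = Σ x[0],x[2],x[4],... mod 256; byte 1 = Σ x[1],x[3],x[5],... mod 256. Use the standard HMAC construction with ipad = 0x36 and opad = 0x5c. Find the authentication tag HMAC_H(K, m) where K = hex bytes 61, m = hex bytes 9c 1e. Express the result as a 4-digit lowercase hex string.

54d4

Key hex bytes 61 is 1 byte ≤ B = 6; zero-pad to 6 bytes: K' = 61 00 00 00 00 00.
K' ⊕ ipad = 57 36 36 36 36 36.  K' ⊕ opad = 3d 5c 5c 5c 5c 5c.
Inner input = (K'⊕ipad) ∥ m = 57 36 36 36 36 36 ∥ 9c 1e.
Inner hash: even-index sum = 351 mod 256 = 95; odd-index sum = 192 mod 256 = 192 → 5f c0.
Outer input = (K'⊕opad) ∥ inner = 3d 5c 5c 5c 5c 5c ∥ 5f c0.
Outer hash (tag): even-index sum = 340 mod 256 = 84; odd-index sum = 468 mod 256 = 212 → 54 d4.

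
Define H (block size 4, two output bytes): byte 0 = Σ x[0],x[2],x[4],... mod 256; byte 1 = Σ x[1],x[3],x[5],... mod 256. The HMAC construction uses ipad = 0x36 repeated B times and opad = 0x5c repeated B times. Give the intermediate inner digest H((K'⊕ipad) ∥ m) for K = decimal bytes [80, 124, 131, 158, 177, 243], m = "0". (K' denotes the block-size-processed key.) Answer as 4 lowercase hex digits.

1871

Key decimal bytes [80, 124, 131, 158, 177, 243] = 50 7c 83 9e b1 f3 is 6 bytes > B = 4, so hash it first: H(key) = 84 0d, then zero-pad to 4 bytes: K' = 84 0d 00 00.
K' ⊕ ipad = b2 3b 36 36.
Inner input = b2 3b 36 36 ∥ 30.
Inner hash: even-index sum = 280 mod 256 = 24; odd-index sum = 113 mod 256 = 113 → 18 71.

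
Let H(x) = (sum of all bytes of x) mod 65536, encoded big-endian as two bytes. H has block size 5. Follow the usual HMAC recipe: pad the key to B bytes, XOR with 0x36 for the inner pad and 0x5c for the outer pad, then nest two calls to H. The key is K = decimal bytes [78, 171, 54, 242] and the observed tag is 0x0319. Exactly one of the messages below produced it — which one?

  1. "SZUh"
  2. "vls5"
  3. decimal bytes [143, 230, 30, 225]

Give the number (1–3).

2

Key decimal bytes [78, 171, 54, 242] = 4e ab 36 f2 is 4 bytes ≤ B = 5; zero-pad to 5 bytes: K' = 4e ab 36 f2 00.
K' ⊕ ipad = 78 9d 00 c4 36; K' ⊕ opad = 12 f7 6a ae 5c.
m1: inner = H(78 9d 00 c4 36 53 5a 55 68) = 03 79; tag = H(12 f7 6a ae 5c 03 79) = 02f9
m2: inner = H(78 9d 00 c4 36 76 6c 73 35) = 03 99; tag = H(12 f7 6a ae 5c 03 99) = 0319 ← matches
m3: inner = H(78 9d 00 c4 36 8f e6 1e e1) = 04 83; tag = H(12 f7 6a ae 5c 04 83) = 0304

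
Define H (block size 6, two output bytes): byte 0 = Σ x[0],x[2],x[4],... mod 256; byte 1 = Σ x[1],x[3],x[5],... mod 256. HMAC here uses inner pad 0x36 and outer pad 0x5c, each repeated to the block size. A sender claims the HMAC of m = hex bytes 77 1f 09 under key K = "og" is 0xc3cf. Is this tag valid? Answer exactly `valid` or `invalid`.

invalid

Key "og" = 6f 67 is 2 bytes ≤ B = 6; zero-pad to 6 bytes: K' = 6f 67 00 00 00 00.
K' ⊕ ipad = 59 51 36 36 36 36; K' ⊕ opad = 33 3b 5c 5c 5c 5c.
Inner hash: even-index sum = 325 mod 256 = 69; odd-index sum = 220 mod 256 = 220 → 45 dc.
Outer hash (recomputed tag): even-index sum = 304 mod 256 = 48; odd-index sum = 463 mod 256 = 207 → 30 cf.
Recomputed tag = 30cf; claimed = c3cf → mismatch.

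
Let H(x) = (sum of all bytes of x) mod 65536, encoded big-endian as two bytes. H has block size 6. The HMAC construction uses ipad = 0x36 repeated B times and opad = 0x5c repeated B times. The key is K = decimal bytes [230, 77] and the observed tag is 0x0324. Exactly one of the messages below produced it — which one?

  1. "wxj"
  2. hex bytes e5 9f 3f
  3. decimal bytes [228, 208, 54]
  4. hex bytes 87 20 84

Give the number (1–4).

Key decimal bytes [230, 77] = e6 4d is 2 bytes ≤ B = 6; zero-pad to 6 bytes: K' = e6 4d 00 00 00 00.
K' ⊕ ipad = d0 7b 36 36 36 36; K' ⊕ opad = ba 11 5c 5c 5c 5c.
m1: inner = H(d0 7b 36 36 36 36 77 78 6a) = 03 7c; tag = H(ba 11 5c 5c 5c 5c 03 7c) = 02ba
m2: inner = H(d0 7b 36 36 36 36 e5 9f 3f) = 03 e6; tag = H(ba 11 5c 5c 5c 5c 03 e6) = 0324 ← matches
m3: inner = H(d0 7b 36 36 36 36 e4 d0 36) = 04 0d; tag = H(ba 11 5c 5c 5c 5c 04 0d) = 024c
m4: inner = H(d0 7b 36 36 36 36 87 20 84) = 03 4e; tag = H(ba 11 5c 5c 5c 5c 03 4e) = 028c

2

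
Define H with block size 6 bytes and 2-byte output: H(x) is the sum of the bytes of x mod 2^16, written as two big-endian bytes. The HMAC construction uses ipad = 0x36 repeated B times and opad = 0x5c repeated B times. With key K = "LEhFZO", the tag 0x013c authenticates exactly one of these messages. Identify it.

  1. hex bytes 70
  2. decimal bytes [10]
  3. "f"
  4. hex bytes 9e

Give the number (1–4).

2

Key "LEhFZO" = 4c 45 68 46 5a 4f is exactly B = 6 bytes: K' = 4c 45 68 46 5a 4f.
K' ⊕ ipad = 7a 73 5e 70 6c 79; K' ⊕ opad = 10 19 34 1a 06 13.
m1: inner = H(7a 73 5e 70 6c 79 70) = 03 10; tag = H(10 19 34 1a 06 13 03 10) = 00a3
m2: inner = H(7a 73 5e 70 6c 79 0a) = 02 aa; tag = H(10 19 34 1a 06 13 02 aa) = 013c ← matches
m3: inner = H(7a 73 5e 70 6c 79 66) = 03 06; tag = H(10 19 34 1a 06 13 03 06) = 0099
m4: inner = H(7a 73 5e 70 6c 79 9e) = 03 3e; tag = H(10 19 34 1a 06 13 03 3e) = 00d1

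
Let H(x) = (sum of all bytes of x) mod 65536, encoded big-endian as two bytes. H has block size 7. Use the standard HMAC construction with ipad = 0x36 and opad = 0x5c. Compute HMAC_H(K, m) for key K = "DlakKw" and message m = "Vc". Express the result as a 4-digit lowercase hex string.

Key "DlakKw" = 44 6c 61 6b 4b 77 is 6 bytes ≤ B = 7; zero-pad to 7 bytes: K' = 44 6c 61 6b 4b 77 00.
K' ⊕ ipad = 72 5a 57 5d 7d 41 36.  K' ⊕ opad = 18 30 3d 37 17 2b 5c.
Inner input = (K'⊕ipad) ∥ m = 72 5a 57 5d 7d 41 36 ∥ 56 63.
Inner hash: sum = 114+90+87+93+125+65+54+86+99 = 813 → 03 2d.
Outer input = (K'⊕opad) ∥ inner = 18 30 3d 37 17 2b 5c ∥ 03 2d.
Outer hash (tag): sum = 24+48+61+55+23+43+92+3+45 = 394 → 01 8a.

018a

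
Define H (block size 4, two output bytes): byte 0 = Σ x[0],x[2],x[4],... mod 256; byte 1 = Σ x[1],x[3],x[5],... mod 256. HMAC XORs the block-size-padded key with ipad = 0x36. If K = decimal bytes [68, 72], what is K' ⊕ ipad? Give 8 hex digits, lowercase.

Key decimal bytes [68, 72] = 44 48 is 2 bytes ≤ B = 4; zero-pad to 4 bytes: K' = 44 48 00 00.
XOR each byte with 0x36: 44⊕36=72, 48⊕36=7e, 00⊕36=36, 00⊕36=36.

727e3636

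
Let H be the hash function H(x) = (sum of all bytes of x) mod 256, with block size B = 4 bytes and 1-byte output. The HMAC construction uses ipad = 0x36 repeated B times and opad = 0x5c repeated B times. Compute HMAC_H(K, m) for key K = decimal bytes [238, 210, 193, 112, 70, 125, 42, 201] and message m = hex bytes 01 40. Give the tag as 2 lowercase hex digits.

83

Key decimal bytes [238, 210, 193, 112, 70, 125, 42, 201] = ee d2 c1 70 46 7d 2a c9 is 8 bytes > B = 4, so hash it first: H(key) = a7, then zero-pad to 4 bytes: K' = a7 00 00 00.
K' ⊕ ipad = 91 36 36 36.  K' ⊕ opad = fb 5c 5c 5c.
Inner input = (K'⊕ipad) ∥ m = 91 36 36 36 ∥ 01 40.
Inner hash: sum = 145+54+54+54+1+64 = 372; mod 256 = 116 → 74.
Outer input = (K'⊕opad) ∥ inner = fb 5c 5c 5c ∥ 74.
Outer hash (tag): sum = 251+92+92+92+116 = 643; mod 256 = 131 → 83.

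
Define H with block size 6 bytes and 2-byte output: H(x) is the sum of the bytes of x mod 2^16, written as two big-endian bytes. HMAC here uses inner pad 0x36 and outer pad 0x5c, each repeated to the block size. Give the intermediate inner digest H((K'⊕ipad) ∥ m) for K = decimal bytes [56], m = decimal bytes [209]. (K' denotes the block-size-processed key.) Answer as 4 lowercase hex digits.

Key decimal bytes [56] = 38 is 1 byte ≤ B = 6; zero-pad to 6 bytes: K' = 38 00 00 00 00 00.
K' ⊕ ipad = 0e 36 36 36 36 36.
Inner input = 0e 36 36 36 36 36 ∥ d1.
Inner hash: sum = 14+54+54+54+54+54+209 = 493 → 01 ed.

01ed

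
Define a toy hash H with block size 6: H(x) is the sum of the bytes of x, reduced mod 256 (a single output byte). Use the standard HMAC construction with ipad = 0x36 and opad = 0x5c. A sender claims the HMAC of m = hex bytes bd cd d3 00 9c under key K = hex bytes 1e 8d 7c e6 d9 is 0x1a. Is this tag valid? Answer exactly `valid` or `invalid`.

invalid

Key hex bytes 1e 8d 7c e6 d9 is 5 bytes ≤ B = 6; zero-pad to 6 bytes: K' = 1e 8d 7c e6 d9 00.
K' ⊕ ipad = 28 bb 4a d0 ef 36; K' ⊕ opad = 42 d1 20 ba 85 5c.
Inner hash: sum = 40+187+74+208+239+54+189+205+211+0+156 = 1563; mod 256 = 27 → 1b.
Outer hash (recomputed tag): sum = 66+209+32+186+133+92+27 = 745; mod 256 = 233 → e9.
Recomputed tag = e9; claimed = 1a → mismatch.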